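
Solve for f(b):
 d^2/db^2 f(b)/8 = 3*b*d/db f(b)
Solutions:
 f(b) = C1 + C2*erfi(2*sqrt(3)*b)


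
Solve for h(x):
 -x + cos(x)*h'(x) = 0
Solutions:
 h(x) = C1 + Integral(x/cos(x), x)


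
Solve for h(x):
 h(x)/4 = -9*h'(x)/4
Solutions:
 h(x) = C1*exp(-x/9)


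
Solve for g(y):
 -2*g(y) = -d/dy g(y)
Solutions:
 g(y) = C1*exp(2*y)


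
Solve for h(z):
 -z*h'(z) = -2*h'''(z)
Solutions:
 h(z) = C1 + Integral(C2*airyai(2^(2/3)*z/2) + C3*airybi(2^(2/3)*z/2), z)


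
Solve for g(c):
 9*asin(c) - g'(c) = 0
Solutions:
 g(c) = C1 + 9*c*asin(c) + 9*sqrt(1 - c^2)


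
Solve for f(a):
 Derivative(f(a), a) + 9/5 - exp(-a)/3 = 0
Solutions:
 f(a) = C1 - 9*a/5 - exp(-a)/3


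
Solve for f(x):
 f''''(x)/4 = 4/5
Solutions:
 f(x) = C1 + C2*x + C3*x^2 + C4*x^3 + 2*x^4/15


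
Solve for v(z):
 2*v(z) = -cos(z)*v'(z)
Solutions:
 v(z) = C1*(sin(z) - 1)/(sin(z) + 1)


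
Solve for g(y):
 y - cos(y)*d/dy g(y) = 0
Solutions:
 g(y) = C1 + Integral(y/cos(y), y)


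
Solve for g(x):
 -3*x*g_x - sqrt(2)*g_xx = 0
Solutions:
 g(x) = C1 + C2*erf(2^(1/4)*sqrt(3)*x/2)


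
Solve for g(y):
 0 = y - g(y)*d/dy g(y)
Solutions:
 g(y) = -sqrt(C1 + y^2)
 g(y) = sqrt(C1 + y^2)


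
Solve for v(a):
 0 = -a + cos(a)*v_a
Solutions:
 v(a) = C1 + Integral(a/cos(a), a)


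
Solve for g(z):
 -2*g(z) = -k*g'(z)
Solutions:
 g(z) = C1*exp(2*z/k)


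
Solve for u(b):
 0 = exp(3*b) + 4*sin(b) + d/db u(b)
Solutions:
 u(b) = C1 - exp(3*b)/3 + 4*cos(b)


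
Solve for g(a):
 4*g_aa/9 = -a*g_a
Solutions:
 g(a) = C1 + C2*erf(3*sqrt(2)*a/4)


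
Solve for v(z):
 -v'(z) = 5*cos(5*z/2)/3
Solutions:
 v(z) = C1 - 2*sin(5*z/2)/3


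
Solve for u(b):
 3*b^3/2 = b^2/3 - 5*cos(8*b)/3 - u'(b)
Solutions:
 u(b) = C1 - 3*b^4/8 + b^3/9 - 5*sin(8*b)/24


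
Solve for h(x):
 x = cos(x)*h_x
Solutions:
 h(x) = C1 + Integral(x/cos(x), x)


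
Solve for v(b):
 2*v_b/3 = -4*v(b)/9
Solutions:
 v(b) = C1*exp(-2*b/3)


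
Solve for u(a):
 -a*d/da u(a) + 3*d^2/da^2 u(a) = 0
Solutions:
 u(a) = C1 + C2*erfi(sqrt(6)*a/6)


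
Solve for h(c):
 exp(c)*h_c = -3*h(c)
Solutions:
 h(c) = C1*exp(3*exp(-c))


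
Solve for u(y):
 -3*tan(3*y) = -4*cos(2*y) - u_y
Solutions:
 u(y) = C1 - log(cos(3*y)) - 2*sin(2*y)


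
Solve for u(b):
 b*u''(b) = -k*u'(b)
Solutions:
 u(b) = C1 + b^(1 - re(k))*(C2*sin(log(b)*Abs(im(k))) + C3*cos(log(b)*im(k)))


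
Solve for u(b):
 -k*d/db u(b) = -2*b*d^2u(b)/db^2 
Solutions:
 u(b) = C1 + b^(re(k)/2 + 1)*(C2*sin(log(b)*Abs(im(k))/2) + C3*cos(log(b)*im(k)/2))


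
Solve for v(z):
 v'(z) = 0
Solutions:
 v(z) = C1


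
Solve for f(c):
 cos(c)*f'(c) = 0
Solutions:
 f(c) = C1


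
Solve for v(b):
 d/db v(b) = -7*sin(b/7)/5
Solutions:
 v(b) = C1 + 49*cos(b/7)/5


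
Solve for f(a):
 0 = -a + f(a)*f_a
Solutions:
 f(a) = -sqrt(C1 + a^2)
 f(a) = sqrt(C1 + a^2)


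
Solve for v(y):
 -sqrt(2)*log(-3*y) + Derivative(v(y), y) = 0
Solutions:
 v(y) = C1 + sqrt(2)*y*log(-y) + sqrt(2)*y*(-1 + log(3))


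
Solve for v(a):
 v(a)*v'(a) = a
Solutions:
 v(a) = -sqrt(C1 + a^2)
 v(a) = sqrt(C1 + a^2)


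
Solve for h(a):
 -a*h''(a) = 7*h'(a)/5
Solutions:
 h(a) = C1 + C2/a^(2/5)


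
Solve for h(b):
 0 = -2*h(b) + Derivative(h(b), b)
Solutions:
 h(b) = C1*exp(2*b)


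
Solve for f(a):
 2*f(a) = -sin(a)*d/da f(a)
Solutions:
 f(a) = C1*(cos(a) + 1)/(cos(a) - 1)


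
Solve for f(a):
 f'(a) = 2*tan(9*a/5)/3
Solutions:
 f(a) = C1 - 10*log(cos(9*a/5))/27


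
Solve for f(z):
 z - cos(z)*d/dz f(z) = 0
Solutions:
 f(z) = C1 + Integral(z/cos(z), z)


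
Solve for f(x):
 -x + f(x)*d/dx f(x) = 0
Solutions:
 f(x) = -sqrt(C1 + x^2)
 f(x) = sqrt(C1 + x^2)


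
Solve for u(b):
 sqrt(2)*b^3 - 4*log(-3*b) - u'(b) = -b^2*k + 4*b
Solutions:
 u(b) = C1 + sqrt(2)*b^4/4 + b^3*k/3 - 2*b^2 - 4*b*log(-b) + 4*b*(1 - log(3))


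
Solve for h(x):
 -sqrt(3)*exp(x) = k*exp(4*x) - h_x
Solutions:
 h(x) = C1 + k*exp(4*x)/4 + sqrt(3)*exp(x)


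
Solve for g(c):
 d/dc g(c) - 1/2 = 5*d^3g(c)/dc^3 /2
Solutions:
 g(c) = C1 + C2*exp(-sqrt(10)*c/5) + C3*exp(sqrt(10)*c/5) + c/2


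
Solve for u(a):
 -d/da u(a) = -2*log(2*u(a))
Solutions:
 -Integral(1/(log(_y) + log(2)), (_y, u(a)))/2 = C1 - a


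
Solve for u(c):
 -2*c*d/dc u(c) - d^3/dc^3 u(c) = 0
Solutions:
 u(c) = C1 + Integral(C2*airyai(-2^(1/3)*c) + C3*airybi(-2^(1/3)*c), c)


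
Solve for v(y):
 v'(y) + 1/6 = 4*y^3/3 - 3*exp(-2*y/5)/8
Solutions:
 v(y) = C1 + y^4/3 - y/6 + 15*exp(-2*y/5)/16


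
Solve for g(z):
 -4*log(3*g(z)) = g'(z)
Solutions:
 Integral(1/(log(_y) + log(3)), (_y, g(z)))/4 = C1 - z


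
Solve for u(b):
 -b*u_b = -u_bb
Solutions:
 u(b) = C1 + C2*erfi(sqrt(2)*b/2)


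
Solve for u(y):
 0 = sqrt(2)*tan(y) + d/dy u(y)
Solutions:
 u(y) = C1 + sqrt(2)*log(cos(y))


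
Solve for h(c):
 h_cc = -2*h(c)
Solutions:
 h(c) = C1*sin(sqrt(2)*c) + C2*cos(sqrt(2)*c)


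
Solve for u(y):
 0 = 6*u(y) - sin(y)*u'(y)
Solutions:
 u(y) = C1*(cos(y)^3 - 3*cos(y)^2 + 3*cos(y) - 1)/(cos(y)^3 + 3*cos(y)^2 + 3*cos(y) + 1)


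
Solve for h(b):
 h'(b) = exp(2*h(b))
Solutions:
 h(b) = log(-sqrt(-1/(C1 + b))) - log(2)/2
 h(b) = log(-1/(C1 + b))/2 - log(2)/2


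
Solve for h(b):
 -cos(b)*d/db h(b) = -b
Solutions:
 h(b) = C1 + Integral(b/cos(b), b)


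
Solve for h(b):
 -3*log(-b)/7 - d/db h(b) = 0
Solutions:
 h(b) = C1 - 3*b*log(-b)/7 + 3*b/7


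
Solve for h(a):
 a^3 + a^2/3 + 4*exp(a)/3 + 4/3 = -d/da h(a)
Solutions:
 h(a) = C1 - a^4/4 - a^3/9 - 4*a/3 - 4*exp(a)/3


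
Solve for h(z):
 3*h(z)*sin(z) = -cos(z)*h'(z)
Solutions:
 h(z) = C1*cos(z)^3


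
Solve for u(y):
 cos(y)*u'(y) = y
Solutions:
 u(y) = C1 + Integral(y/cos(y), y)


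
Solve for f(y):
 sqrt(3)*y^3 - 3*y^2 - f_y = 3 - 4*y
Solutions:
 f(y) = C1 + sqrt(3)*y^4/4 - y^3 + 2*y^2 - 3*y


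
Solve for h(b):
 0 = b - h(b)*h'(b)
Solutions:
 h(b) = -sqrt(C1 + b^2)
 h(b) = sqrt(C1 + b^2)


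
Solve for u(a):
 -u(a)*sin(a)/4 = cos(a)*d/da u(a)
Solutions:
 u(a) = C1*cos(a)^(1/4)


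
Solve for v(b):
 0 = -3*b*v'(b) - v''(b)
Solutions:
 v(b) = C1 + C2*erf(sqrt(6)*b/2)


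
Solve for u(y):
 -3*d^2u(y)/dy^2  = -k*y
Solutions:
 u(y) = C1 + C2*y + k*y^3/18


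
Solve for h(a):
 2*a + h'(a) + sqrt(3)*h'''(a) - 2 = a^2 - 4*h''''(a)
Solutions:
 h(a) = C1 + C2*exp(a*(-2*sqrt(3) + 3^(2/3)/(sqrt(3) + 72 + sqrt(-3 + (sqrt(3) + 72)^2))^(1/3) + 3^(1/3)*(sqrt(3) + 72 + sqrt(-3 + (sqrt(3) + 72)^2))^(1/3))/24)*sin(3^(1/6)*a*(-3^(2/3)*(sqrt(3) + 72 + sqrt(-3 + (sqrt(3) + 72)^2))^(1/3) + 3/(sqrt(3) + 72 + sqrt(-3 + (sqrt(3) + 72)^2))^(1/3))/24) + C3*exp(a*(-2*sqrt(3) + 3^(2/3)/(sqrt(3) + 72 + sqrt(-3 + (sqrt(3) + 72)^2))^(1/3) + 3^(1/3)*(sqrt(3) + 72 + sqrt(-3 + (sqrt(3) + 72)^2))^(1/3))/24)*cos(3^(1/6)*a*(-3^(2/3)*(sqrt(3) + 72 + sqrt(-3 + (sqrt(3) + 72)^2))^(1/3) + 3/(sqrt(3) + 72 + sqrt(-3 + (sqrt(3) + 72)^2))^(1/3))/24) + C4*exp(-a*(3^(2/3)/(sqrt(3) + 72 + sqrt(-3 + (sqrt(3) + 72)^2))^(1/3) + sqrt(3) + 3^(1/3)*(sqrt(3) + 72 + sqrt(-3 + (sqrt(3) + 72)^2))^(1/3))/12) + a^3/3 - a^2 - 2*sqrt(3)*a + 2*a


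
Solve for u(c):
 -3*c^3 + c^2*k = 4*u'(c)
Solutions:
 u(c) = C1 - 3*c^4/16 + c^3*k/12


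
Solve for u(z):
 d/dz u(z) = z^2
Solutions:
 u(z) = C1 + z^3/3


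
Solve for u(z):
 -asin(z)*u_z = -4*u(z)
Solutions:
 u(z) = C1*exp(4*Integral(1/asin(z), z))


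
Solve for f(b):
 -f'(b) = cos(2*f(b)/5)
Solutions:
 b - 5*log(sin(2*f(b)/5) - 1)/4 + 5*log(sin(2*f(b)/5) + 1)/4 = C1


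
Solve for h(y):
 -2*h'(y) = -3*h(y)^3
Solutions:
 h(y) = -sqrt(-1/(C1 + 3*y))
 h(y) = sqrt(-1/(C1 + 3*y))


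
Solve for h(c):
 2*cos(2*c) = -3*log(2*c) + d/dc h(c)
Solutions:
 h(c) = C1 + 3*c*log(c) - 3*c + 3*c*log(2) + sin(2*c)


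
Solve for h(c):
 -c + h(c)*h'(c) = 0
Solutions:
 h(c) = -sqrt(C1 + c^2)
 h(c) = sqrt(C1 + c^2)


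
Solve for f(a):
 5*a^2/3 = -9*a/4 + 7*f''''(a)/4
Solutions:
 f(a) = C1 + C2*a + C3*a^2 + C4*a^3 + a^6/378 + 3*a^5/280


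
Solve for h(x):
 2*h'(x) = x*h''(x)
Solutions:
 h(x) = C1 + C2*x^3


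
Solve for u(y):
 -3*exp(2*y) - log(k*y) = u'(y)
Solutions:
 u(y) = C1 - y*log(k*y) + y - 3*exp(2*y)/2


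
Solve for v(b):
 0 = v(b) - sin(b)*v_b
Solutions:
 v(b) = C1*sqrt(cos(b) - 1)/sqrt(cos(b) + 1)


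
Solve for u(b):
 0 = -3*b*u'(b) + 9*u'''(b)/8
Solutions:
 u(b) = C1 + Integral(C2*airyai(2*3^(2/3)*b/3) + C3*airybi(2*3^(2/3)*b/3), b)


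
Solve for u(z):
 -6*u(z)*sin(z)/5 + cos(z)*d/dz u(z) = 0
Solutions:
 u(z) = C1/cos(z)^(6/5)


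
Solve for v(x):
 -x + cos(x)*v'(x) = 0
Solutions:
 v(x) = C1 + Integral(x/cos(x), x)


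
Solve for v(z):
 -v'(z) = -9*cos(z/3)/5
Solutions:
 v(z) = C1 + 27*sin(z/3)/5


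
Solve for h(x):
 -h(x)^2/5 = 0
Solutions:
 h(x) = 0


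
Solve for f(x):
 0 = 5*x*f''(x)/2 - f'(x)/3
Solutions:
 f(x) = C1 + C2*x^(17/15)


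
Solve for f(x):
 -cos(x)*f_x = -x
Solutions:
 f(x) = C1 + Integral(x/cos(x), x)


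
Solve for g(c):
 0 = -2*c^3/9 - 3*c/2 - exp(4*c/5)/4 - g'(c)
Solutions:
 g(c) = C1 - c^4/18 - 3*c^2/4 - 5*exp(4*c/5)/16


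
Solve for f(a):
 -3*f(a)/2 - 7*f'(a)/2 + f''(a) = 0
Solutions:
 f(a) = C1*exp(a*(7 - sqrt(73))/4) + C2*exp(a*(7 + sqrt(73))/4)


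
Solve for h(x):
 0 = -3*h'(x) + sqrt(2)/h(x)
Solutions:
 h(x) = -sqrt(C1 + 6*sqrt(2)*x)/3
 h(x) = sqrt(C1 + 6*sqrt(2)*x)/3


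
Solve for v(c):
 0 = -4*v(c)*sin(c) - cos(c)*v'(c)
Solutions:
 v(c) = C1*cos(c)^4


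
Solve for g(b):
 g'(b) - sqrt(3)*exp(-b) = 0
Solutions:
 g(b) = C1 - sqrt(3)*exp(-b)


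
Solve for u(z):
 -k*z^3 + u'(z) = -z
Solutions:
 u(z) = C1 + k*z^4/4 - z^2/2


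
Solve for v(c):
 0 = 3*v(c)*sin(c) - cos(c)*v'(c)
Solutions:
 v(c) = C1/cos(c)^3


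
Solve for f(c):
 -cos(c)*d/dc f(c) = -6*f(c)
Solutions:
 f(c) = C1*(sin(c)^3 + 3*sin(c)^2 + 3*sin(c) + 1)/(sin(c)^3 - 3*sin(c)^2 + 3*sin(c) - 1)


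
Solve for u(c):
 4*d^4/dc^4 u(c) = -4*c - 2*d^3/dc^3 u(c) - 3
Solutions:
 u(c) = C1 + C2*c + C3*c^2 + C4*exp(-c/2) - c^4/12 + 5*c^3/12


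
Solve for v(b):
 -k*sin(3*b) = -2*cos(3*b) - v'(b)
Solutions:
 v(b) = C1 - k*cos(3*b)/3 - 2*sin(3*b)/3


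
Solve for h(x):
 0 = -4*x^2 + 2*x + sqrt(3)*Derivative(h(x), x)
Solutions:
 h(x) = C1 + 4*sqrt(3)*x^3/9 - sqrt(3)*x^2/3


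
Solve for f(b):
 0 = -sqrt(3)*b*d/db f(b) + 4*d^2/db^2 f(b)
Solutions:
 f(b) = C1 + C2*erfi(sqrt(2)*3^(1/4)*b/4)


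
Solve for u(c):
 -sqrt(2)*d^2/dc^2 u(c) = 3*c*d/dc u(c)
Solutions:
 u(c) = C1 + C2*erf(2^(1/4)*sqrt(3)*c/2)


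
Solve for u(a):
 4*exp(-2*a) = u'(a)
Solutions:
 u(a) = C1 - 2*exp(-2*a)


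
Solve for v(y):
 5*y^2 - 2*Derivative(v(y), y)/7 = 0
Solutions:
 v(y) = C1 + 35*y^3/6


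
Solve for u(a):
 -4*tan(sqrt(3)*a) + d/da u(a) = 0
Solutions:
 u(a) = C1 - 4*sqrt(3)*log(cos(sqrt(3)*a))/3


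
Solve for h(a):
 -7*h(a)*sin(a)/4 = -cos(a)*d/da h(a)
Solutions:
 h(a) = C1/cos(a)^(7/4)


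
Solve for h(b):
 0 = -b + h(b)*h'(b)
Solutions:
 h(b) = -sqrt(C1 + b^2)
 h(b) = sqrt(C1 + b^2)


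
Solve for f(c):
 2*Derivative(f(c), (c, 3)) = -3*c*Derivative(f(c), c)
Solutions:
 f(c) = C1 + Integral(C2*airyai(-2^(2/3)*3^(1/3)*c/2) + C3*airybi(-2^(2/3)*3^(1/3)*c/2), c)


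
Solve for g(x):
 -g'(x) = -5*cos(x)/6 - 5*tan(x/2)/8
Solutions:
 g(x) = C1 - 5*log(cos(x/2))/4 + 5*sin(x)/6


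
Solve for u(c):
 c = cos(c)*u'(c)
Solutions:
 u(c) = C1 + Integral(c/cos(c), c)


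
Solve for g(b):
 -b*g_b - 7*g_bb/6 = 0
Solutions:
 g(b) = C1 + C2*erf(sqrt(21)*b/7)


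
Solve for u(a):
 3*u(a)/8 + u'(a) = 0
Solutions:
 u(a) = C1*exp(-3*a/8)


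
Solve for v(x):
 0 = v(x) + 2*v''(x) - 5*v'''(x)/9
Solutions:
 v(x) = C1*exp(x*(-4*3^(2/3) - 3*3^(1/3) + 12)/10)*sin(3*3^(1/6)*x*(4 - 3^(2/3))/10) + C2*exp(x*(-4*3^(2/3) - 3*3^(1/3) + 12)/10)*cos(3*3^(1/6)*x*(4 - 3^(2/3))/10) + C3*exp(x*(3*3^(1/3) + 6 + 4*3^(2/3))/5)


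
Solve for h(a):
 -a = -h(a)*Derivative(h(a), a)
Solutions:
 h(a) = -sqrt(C1 + a^2)
 h(a) = sqrt(C1 + a^2)


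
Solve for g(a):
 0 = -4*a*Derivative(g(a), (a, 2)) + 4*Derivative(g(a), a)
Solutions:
 g(a) = C1 + C2*a^2


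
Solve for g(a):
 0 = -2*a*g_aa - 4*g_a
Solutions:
 g(a) = C1 + C2/a


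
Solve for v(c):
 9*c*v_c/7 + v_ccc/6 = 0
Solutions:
 v(c) = C1 + Integral(C2*airyai(-3*2^(1/3)*7^(2/3)*c/7) + C3*airybi(-3*2^(1/3)*7^(2/3)*c/7), c)


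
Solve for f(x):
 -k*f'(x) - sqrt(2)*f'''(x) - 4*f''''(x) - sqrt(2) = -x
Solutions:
 f(x) = C1 + C2*exp(-x*(2^(1/3)*(108*k + sqrt((108*k + sqrt(2))^2 - 2) + sqrt(2))^(1/3) + sqrt(2) + 2^(2/3)/(108*k + sqrt((108*k + sqrt(2))^2 - 2) + sqrt(2))^(1/3))/12) + C3*exp(x*(2^(1/3)*(108*k + sqrt((108*k + sqrt(2))^2 - 2) + sqrt(2))^(1/3) - 2^(1/3)*sqrt(3)*I*(108*k + sqrt((108*k + sqrt(2))^2 - 2) + sqrt(2))^(1/3) - 2*sqrt(2) - 4*2^(2/3)/((-1 + sqrt(3)*I)*(108*k + sqrt((108*k + sqrt(2))^2 - 2) + sqrt(2))^(1/3)))/24) + C4*exp(x*(2^(1/3)*(108*k + sqrt((108*k + sqrt(2))^2 - 2) + sqrt(2))^(1/3) + 2^(1/3)*sqrt(3)*I*(108*k + sqrt((108*k + sqrt(2))^2 - 2) + sqrt(2))^(1/3) - 2*sqrt(2) + 4*2^(2/3)/((1 + sqrt(3)*I)*(108*k + sqrt((108*k + sqrt(2))^2 - 2) + sqrt(2))^(1/3)))/24) + x^2/(2*k) - sqrt(2)*x/k


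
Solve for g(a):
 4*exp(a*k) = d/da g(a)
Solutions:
 g(a) = C1 + 4*exp(a*k)/k


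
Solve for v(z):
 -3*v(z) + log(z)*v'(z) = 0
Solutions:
 v(z) = C1*exp(3*li(z))


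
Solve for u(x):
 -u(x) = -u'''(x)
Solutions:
 u(x) = C3*exp(x) + (C1*sin(sqrt(3)*x/2) + C2*cos(sqrt(3)*x/2))*exp(-x/2)


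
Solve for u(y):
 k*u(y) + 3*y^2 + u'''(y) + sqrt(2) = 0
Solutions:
 u(y) = C1*exp(y*(-k)^(1/3)) + C2*exp(y*(-k)^(1/3)*(-1 + sqrt(3)*I)/2) + C3*exp(-y*(-k)^(1/3)*(1 + sqrt(3)*I)/2) - 3*y^2/k - sqrt(2)/k


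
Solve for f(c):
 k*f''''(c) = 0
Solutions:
 f(c) = C1 + C2*c + C3*c^2 + C4*c^3


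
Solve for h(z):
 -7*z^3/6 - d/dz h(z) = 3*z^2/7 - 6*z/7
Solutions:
 h(z) = C1 - 7*z^4/24 - z^3/7 + 3*z^2/7


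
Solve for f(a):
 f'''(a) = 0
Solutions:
 f(a) = C1 + C2*a + C3*a^2


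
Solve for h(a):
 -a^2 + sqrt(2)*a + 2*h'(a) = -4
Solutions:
 h(a) = C1 + a^3/6 - sqrt(2)*a^2/4 - 2*a


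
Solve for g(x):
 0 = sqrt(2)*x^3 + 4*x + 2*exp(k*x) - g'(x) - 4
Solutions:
 g(x) = C1 + sqrt(2)*x^4/4 + 2*x^2 - 4*x + 2*exp(k*x)/k


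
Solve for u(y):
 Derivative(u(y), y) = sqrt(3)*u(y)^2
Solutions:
 u(y) = -1/(C1 + sqrt(3)*y)


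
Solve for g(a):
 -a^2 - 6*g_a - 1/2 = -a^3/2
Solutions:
 g(a) = C1 + a^4/48 - a^3/18 - a/12


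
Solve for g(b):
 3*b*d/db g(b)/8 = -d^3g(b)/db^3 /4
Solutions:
 g(b) = C1 + Integral(C2*airyai(-2^(2/3)*3^(1/3)*b/2) + C3*airybi(-2^(2/3)*3^(1/3)*b/2), b)


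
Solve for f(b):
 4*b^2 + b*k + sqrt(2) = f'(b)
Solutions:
 f(b) = C1 + 4*b^3/3 + b^2*k/2 + sqrt(2)*b


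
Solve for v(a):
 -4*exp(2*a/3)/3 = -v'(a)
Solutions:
 v(a) = C1 + 2*exp(2*a/3)


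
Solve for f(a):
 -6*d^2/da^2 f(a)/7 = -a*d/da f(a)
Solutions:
 f(a) = C1 + C2*erfi(sqrt(21)*a/6)


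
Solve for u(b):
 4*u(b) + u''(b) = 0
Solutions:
 u(b) = C1*sin(2*b) + C2*cos(2*b)


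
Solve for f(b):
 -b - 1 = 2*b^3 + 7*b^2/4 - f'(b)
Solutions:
 f(b) = C1 + b^4/2 + 7*b^3/12 + b^2/2 + b


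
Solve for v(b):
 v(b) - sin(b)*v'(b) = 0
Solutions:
 v(b) = C1*sqrt(cos(b) - 1)/sqrt(cos(b) + 1)


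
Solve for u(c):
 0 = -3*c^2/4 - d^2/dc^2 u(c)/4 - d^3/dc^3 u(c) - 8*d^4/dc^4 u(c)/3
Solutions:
 u(c) = C1 + C2*c - c^4/4 + 4*c^3 - 16*c^2 + (C3*sin(sqrt(15)*c/16) + C4*cos(sqrt(15)*c/16))*exp(-3*c/16)


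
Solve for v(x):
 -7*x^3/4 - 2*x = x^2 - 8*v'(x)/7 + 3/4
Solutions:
 v(x) = C1 + 49*x^4/128 + 7*x^3/24 + 7*x^2/8 + 21*x/32


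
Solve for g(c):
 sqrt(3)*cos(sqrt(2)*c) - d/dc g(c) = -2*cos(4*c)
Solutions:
 g(c) = C1 + sin(4*c)/2 + sqrt(6)*sin(sqrt(2)*c)/2


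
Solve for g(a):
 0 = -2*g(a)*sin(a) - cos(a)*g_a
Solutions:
 g(a) = C1*cos(a)^2


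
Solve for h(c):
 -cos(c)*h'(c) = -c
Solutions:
 h(c) = C1 + Integral(c/cos(c), c)


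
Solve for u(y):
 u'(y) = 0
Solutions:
 u(y) = C1


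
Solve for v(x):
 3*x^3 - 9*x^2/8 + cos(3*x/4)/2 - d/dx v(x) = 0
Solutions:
 v(x) = C1 + 3*x^4/4 - 3*x^3/8 + 2*sin(3*x/4)/3


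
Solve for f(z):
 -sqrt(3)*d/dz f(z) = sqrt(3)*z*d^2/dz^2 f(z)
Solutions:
 f(z) = C1 + C2*log(z)


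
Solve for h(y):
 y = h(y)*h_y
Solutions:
 h(y) = -sqrt(C1 + y^2)
 h(y) = sqrt(C1 + y^2)


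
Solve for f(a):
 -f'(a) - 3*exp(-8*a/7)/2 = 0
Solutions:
 f(a) = C1 + 21*exp(-8*a/7)/16


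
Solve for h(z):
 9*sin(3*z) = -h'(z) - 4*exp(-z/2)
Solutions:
 h(z) = C1 + 3*cos(3*z) + 8*exp(-z/2)


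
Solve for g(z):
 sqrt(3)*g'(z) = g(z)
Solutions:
 g(z) = C1*exp(sqrt(3)*z/3)


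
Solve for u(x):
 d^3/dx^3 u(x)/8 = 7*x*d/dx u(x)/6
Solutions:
 u(x) = C1 + Integral(C2*airyai(28^(1/3)*3^(2/3)*x/3) + C3*airybi(28^(1/3)*3^(2/3)*x/3), x)


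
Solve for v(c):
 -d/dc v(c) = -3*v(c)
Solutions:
 v(c) = C1*exp(3*c)


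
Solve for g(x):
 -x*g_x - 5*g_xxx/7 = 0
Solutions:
 g(x) = C1 + Integral(C2*airyai(-5^(2/3)*7^(1/3)*x/5) + C3*airybi(-5^(2/3)*7^(1/3)*x/5), x)


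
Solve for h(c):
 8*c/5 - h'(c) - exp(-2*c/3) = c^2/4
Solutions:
 h(c) = C1 - c^3/12 + 4*c^2/5 + 3*exp(-2*c/3)/2


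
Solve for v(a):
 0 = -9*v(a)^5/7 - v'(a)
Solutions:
 v(a) = -7^(1/4)*(1/(C1 + 36*a))^(1/4)
 v(a) = 7^(1/4)*(1/(C1 + 36*a))^(1/4)
 v(a) = -7^(1/4)*I*(1/(C1 + 36*a))^(1/4)
 v(a) = 7^(1/4)*I*(1/(C1 + 36*a))^(1/4)


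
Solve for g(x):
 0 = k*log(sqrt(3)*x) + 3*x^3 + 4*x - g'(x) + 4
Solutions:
 g(x) = C1 + k*x*log(x) - k*x + k*x*log(3)/2 + 3*x^4/4 + 2*x^2 + 4*x


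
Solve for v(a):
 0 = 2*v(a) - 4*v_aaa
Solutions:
 v(a) = C3*exp(2^(2/3)*a/2) + (C1*sin(2^(2/3)*sqrt(3)*a/4) + C2*cos(2^(2/3)*sqrt(3)*a/4))*exp(-2^(2/3)*a/4)


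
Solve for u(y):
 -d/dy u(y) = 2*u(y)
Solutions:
 u(y) = C1*exp(-2*y)


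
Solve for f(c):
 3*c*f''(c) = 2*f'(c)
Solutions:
 f(c) = C1 + C2*c^(5/3)


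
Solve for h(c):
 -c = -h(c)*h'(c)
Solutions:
 h(c) = -sqrt(C1 + c^2)
 h(c) = sqrt(C1 + c^2)


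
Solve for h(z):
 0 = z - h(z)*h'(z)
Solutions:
 h(z) = -sqrt(C1 + z^2)
 h(z) = sqrt(C1 + z^2)


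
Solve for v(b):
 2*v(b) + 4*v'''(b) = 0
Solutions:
 v(b) = C3*exp(-2^(2/3)*b/2) + (C1*sin(2^(2/3)*sqrt(3)*b/4) + C2*cos(2^(2/3)*sqrt(3)*b/4))*exp(2^(2/3)*b/4)


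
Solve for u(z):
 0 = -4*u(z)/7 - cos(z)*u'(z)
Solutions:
 u(z) = C1*(sin(z) - 1)^(2/7)/(sin(z) + 1)^(2/7)


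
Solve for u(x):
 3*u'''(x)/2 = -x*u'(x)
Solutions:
 u(x) = C1 + Integral(C2*airyai(-2^(1/3)*3^(2/3)*x/3) + C3*airybi(-2^(1/3)*3^(2/3)*x/3), x)


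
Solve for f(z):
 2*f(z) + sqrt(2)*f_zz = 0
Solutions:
 f(z) = C1*sin(2^(1/4)*z) + C2*cos(2^(1/4)*z)


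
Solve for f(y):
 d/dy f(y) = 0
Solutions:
 f(y) = C1


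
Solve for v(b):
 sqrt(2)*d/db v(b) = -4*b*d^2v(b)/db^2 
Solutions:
 v(b) = C1 + C2*b^(1 - sqrt(2)/4)


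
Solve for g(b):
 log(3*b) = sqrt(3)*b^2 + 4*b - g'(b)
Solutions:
 g(b) = C1 + sqrt(3)*b^3/3 + 2*b^2 - b*log(b) - b*log(3) + b


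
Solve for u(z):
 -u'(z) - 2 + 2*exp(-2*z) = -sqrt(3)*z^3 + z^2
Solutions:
 u(z) = C1 + sqrt(3)*z^4/4 - z^3/3 - 2*z - exp(-2*z)


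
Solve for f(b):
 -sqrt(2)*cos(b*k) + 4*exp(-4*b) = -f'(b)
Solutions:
 f(b) = C1 + exp(-4*b) + sqrt(2)*sin(b*k)/k


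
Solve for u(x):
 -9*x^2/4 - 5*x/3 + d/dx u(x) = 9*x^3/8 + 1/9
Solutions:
 u(x) = C1 + 9*x^4/32 + 3*x^3/4 + 5*x^2/6 + x/9


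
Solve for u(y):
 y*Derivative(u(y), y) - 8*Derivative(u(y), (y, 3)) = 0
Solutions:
 u(y) = C1 + Integral(C2*airyai(y/2) + C3*airybi(y/2), y)


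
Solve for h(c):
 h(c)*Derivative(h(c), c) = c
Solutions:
 h(c) = -sqrt(C1 + c^2)
 h(c) = sqrt(C1 + c^2)


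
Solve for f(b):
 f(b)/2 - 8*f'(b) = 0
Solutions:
 f(b) = C1*exp(b/16)


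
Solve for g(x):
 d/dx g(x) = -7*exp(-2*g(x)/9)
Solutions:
 g(x) = 9*log(-sqrt(C1 - 7*x)) - 9*log(3) + 9*log(2)/2
 g(x) = 9*log(C1 - 7*x)/2 - 9*log(3) + 9*log(2)/2


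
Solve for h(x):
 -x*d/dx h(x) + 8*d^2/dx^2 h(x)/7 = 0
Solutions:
 h(x) = C1 + C2*erfi(sqrt(7)*x/4)


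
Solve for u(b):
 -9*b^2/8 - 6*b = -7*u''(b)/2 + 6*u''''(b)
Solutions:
 u(b) = C1 + C2*b + C3*exp(-sqrt(21)*b/6) + C4*exp(sqrt(21)*b/6) + 3*b^4/112 + 2*b^3/7 + 27*b^2/49


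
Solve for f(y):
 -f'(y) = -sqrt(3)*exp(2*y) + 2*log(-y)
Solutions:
 f(y) = C1 - 2*y*log(-y) + 2*y + sqrt(3)*exp(2*y)/2


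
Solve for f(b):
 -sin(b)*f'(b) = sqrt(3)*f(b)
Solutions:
 f(b) = C1*(cos(b) + 1)^(sqrt(3)/2)/(cos(b) - 1)^(sqrt(3)/2)


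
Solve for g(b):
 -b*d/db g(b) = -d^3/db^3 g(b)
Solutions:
 g(b) = C1 + Integral(C2*airyai(b) + C3*airybi(b), b)


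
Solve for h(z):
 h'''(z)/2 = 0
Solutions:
 h(z) = C1 + C2*z + C3*z^2


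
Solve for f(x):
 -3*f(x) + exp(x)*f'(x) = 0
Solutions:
 f(x) = C1*exp(-3*exp(-x))


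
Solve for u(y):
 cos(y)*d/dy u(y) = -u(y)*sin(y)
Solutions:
 u(y) = C1*cos(y)


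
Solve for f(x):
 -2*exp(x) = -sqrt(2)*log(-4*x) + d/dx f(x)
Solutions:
 f(x) = C1 + sqrt(2)*x*log(-x) + sqrt(2)*x*(-1 + 2*log(2)) - 2*exp(x)


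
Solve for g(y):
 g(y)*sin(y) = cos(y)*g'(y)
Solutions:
 g(y) = C1/cos(y)


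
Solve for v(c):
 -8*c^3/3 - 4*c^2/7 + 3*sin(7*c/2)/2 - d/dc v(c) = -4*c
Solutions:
 v(c) = C1 - 2*c^4/3 - 4*c^3/21 + 2*c^2 - 3*cos(7*c/2)/7


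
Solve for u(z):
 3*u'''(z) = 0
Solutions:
 u(z) = C1 + C2*z + C3*z^2


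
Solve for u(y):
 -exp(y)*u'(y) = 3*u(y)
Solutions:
 u(y) = C1*exp(3*exp(-y))


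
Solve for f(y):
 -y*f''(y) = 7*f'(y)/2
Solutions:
 f(y) = C1 + C2/y^(5/2)


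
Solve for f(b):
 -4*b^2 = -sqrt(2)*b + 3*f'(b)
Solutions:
 f(b) = C1 - 4*b^3/9 + sqrt(2)*b^2/6


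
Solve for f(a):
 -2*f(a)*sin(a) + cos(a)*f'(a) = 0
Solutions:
 f(a) = C1/cos(a)^2


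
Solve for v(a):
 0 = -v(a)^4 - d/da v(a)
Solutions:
 v(a) = (-3^(2/3) - 3*3^(1/6)*I)*(1/(C1 + a))^(1/3)/6
 v(a) = (-3^(2/3) + 3*3^(1/6)*I)*(1/(C1 + a))^(1/3)/6
 v(a) = (1/(C1 + 3*a))^(1/3)


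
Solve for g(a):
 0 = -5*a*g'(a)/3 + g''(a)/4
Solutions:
 g(a) = C1 + C2*erfi(sqrt(30)*a/3)


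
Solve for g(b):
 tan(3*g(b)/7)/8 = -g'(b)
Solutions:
 g(b) = -7*asin(C1*exp(-3*b/56))/3 + 7*pi/3
 g(b) = 7*asin(C1*exp(-3*b/56))/3


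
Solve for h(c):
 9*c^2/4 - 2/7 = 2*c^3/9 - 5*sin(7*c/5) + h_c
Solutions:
 h(c) = C1 - c^4/18 + 3*c^3/4 - 2*c/7 - 25*cos(7*c/5)/7


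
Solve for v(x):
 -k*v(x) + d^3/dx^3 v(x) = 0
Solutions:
 v(x) = C1*exp(k^(1/3)*x) + C2*exp(k^(1/3)*x*(-1 + sqrt(3)*I)/2) + C3*exp(-k^(1/3)*x*(1 + sqrt(3)*I)/2)


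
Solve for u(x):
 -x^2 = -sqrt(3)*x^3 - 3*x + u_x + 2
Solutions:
 u(x) = C1 + sqrt(3)*x^4/4 - x^3/3 + 3*x^2/2 - 2*x


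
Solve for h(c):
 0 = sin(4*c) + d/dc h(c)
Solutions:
 h(c) = C1 + cos(4*c)/4


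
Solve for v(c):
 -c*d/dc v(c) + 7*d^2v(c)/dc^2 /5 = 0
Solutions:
 v(c) = C1 + C2*erfi(sqrt(70)*c/14)


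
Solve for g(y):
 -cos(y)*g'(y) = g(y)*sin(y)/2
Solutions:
 g(y) = C1*sqrt(cos(y))


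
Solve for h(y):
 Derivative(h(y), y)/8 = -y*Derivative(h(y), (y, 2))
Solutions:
 h(y) = C1 + C2*y^(7/8)


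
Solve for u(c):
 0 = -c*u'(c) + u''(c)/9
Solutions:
 u(c) = C1 + C2*erfi(3*sqrt(2)*c/2)


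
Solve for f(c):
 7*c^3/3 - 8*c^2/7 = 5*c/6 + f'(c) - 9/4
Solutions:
 f(c) = C1 + 7*c^4/12 - 8*c^3/21 - 5*c^2/12 + 9*c/4


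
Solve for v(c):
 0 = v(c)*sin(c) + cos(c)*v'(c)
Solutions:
 v(c) = C1*cos(c)


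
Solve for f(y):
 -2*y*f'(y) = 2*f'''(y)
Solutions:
 f(y) = C1 + Integral(C2*airyai(-y) + C3*airybi(-y), y)


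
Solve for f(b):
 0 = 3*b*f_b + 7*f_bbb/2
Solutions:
 f(b) = C1 + Integral(C2*airyai(-6^(1/3)*7^(2/3)*b/7) + C3*airybi(-6^(1/3)*7^(2/3)*b/7), b)


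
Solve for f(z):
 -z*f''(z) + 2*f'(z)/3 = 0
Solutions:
 f(z) = C1 + C2*z^(5/3)


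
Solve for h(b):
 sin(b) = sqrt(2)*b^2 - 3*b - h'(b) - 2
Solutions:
 h(b) = C1 + sqrt(2)*b^3/3 - 3*b^2/2 - 2*b + cos(b)


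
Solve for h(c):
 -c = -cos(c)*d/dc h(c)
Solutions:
 h(c) = C1 + Integral(c/cos(c), c)


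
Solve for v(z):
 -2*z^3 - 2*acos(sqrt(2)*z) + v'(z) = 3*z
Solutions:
 v(z) = C1 + z^4/2 + 3*z^2/2 + 2*z*acos(sqrt(2)*z) - sqrt(2)*sqrt(1 - 2*z^2)


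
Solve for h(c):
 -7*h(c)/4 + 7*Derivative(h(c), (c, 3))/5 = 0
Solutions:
 h(c) = C3*exp(10^(1/3)*c/2) + (C1*sin(10^(1/3)*sqrt(3)*c/4) + C2*cos(10^(1/3)*sqrt(3)*c/4))*exp(-10^(1/3)*c/4)


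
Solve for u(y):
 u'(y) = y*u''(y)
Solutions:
 u(y) = C1 + C2*y^2


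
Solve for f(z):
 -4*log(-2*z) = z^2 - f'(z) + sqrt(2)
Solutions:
 f(z) = C1 + z^3/3 + 4*z*log(-z) + z*(-4 + sqrt(2) + 4*log(2))


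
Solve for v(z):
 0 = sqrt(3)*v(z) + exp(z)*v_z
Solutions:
 v(z) = C1*exp(sqrt(3)*exp(-z))


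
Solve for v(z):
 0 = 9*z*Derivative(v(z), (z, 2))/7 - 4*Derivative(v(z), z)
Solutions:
 v(z) = C1 + C2*z^(37/9)


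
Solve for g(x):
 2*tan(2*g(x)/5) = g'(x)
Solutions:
 g(x) = -5*asin(C1*exp(4*x/5))/2 + 5*pi/2
 g(x) = 5*asin(C1*exp(4*x/5))/2


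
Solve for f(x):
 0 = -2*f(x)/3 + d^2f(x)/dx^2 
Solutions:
 f(x) = C1*exp(-sqrt(6)*x/3) + C2*exp(sqrt(6)*x/3)


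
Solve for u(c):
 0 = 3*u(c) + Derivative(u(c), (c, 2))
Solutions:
 u(c) = C1*sin(sqrt(3)*c) + C2*cos(sqrt(3)*c)


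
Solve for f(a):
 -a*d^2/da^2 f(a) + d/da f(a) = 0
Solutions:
 f(a) = C1 + C2*a^2


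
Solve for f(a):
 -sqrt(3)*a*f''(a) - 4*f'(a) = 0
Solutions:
 f(a) = C1 + C2*a^(1 - 4*sqrt(3)/3)


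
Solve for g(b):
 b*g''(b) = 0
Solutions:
 g(b) = C1 + C2*b


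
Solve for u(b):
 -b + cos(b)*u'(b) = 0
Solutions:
 u(b) = C1 + Integral(b/cos(b), b)


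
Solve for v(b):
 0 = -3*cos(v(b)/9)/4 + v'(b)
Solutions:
 -3*b/4 - 9*log(sin(v(b)/9) - 1)/2 + 9*log(sin(v(b)/9) + 1)/2 = C1


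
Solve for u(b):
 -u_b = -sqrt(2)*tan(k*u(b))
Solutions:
 u(b) = Piecewise((-asin(exp(C1*k + sqrt(2)*b*k))/k + pi/k, Ne(k, 0)), (nan, True))
 u(b) = Piecewise((asin(exp(C1*k + sqrt(2)*b*k))/k, Ne(k, 0)), (nan, True))


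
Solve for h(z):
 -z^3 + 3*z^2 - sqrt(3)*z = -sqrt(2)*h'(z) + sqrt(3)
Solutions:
 h(z) = C1 + sqrt(2)*z^4/8 - sqrt(2)*z^3/2 + sqrt(6)*z^2/4 + sqrt(6)*z/2


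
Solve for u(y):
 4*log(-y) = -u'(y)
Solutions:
 u(y) = C1 - 4*y*log(-y) + 4*y


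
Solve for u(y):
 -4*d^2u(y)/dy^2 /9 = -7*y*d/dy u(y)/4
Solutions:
 u(y) = C1 + C2*erfi(3*sqrt(14)*y/8)


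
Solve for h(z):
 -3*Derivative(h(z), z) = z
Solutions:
 h(z) = C1 - z^2/6


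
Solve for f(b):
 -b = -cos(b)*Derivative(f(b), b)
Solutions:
 f(b) = C1 + Integral(b/cos(b), b)


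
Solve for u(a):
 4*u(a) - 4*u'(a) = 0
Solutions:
 u(a) = C1*exp(a)


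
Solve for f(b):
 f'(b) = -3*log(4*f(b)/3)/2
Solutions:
 2*Integral(1/(log(_y) - log(3) + 2*log(2)), (_y, f(b)))/3 = C1 - b


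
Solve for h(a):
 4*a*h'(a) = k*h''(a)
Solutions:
 h(a) = C1 + C2*erf(sqrt(2)*a*sqrt(-1/k))/sqrt(-1/k)


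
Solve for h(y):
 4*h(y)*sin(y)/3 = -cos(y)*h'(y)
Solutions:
 h(y) = C1*cos(y)^(4/3)


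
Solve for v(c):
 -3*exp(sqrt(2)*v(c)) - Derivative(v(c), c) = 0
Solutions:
 v(c) = sqrt(2)*(2*log(1/(C1 + 3*c)) - log(2))/4


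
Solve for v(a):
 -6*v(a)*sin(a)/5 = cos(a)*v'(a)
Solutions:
 v(a) = C1*cos(a)^(6/5)


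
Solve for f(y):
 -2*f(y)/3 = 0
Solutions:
 f(y) = 0


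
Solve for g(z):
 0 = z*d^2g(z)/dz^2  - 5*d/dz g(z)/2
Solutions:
 g(z) = C1 + C2*z^(7/2)


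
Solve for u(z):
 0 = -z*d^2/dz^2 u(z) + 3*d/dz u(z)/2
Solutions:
 u(z) = C1 + C2*z^(5/2)


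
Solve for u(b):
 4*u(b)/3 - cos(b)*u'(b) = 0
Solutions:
 u(b) = C1*(sin(b) + 1)^(2/3)/(sin(b) - 1)^(2/3)


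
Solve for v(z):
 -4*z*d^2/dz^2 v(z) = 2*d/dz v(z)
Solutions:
 v(z) = C1 + C2*sqrt(z)


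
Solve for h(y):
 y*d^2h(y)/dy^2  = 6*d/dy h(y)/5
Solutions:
 h(y) = C1 + C2*y^(11/5)


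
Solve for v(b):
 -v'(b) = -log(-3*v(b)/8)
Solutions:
 -Integral(1/(log(-_y) - 3*log(2) + log(3)), (_y, v(b))) = C1 - b


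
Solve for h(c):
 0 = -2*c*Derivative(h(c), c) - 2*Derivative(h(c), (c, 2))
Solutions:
 h(c) = C1 + C2*erf(sqrt(2)*c/2)


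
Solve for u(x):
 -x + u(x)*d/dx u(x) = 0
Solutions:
 u(x) = -sqrt(C1 + x^2)
 u(x) = sqrt(C1 + x^2)


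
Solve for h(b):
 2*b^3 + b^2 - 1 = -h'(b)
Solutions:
 h(b) = C1 - b^4/2 - b^3/3 + b


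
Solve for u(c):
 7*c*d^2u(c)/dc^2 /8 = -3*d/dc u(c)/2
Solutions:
 u(c) = C1 + C2/c^(5/7)


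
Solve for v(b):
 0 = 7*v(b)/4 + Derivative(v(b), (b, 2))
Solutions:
 v(b) = C1*sin(sqrt(7)*b/2) + C2*cos(sqrt(7)*b/2)


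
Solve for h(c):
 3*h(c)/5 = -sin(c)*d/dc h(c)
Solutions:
 h(c) = C1*(cos(c) + 1)^(3/10)/(cos(c) - 1)^(3/10)


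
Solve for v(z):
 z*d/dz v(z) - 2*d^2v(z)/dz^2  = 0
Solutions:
 v(z) = C1 + C2*erfi(z/2)


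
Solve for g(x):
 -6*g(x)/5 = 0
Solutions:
 g(x) = 0


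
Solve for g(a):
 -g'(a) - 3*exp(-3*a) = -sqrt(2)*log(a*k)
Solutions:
 g(a) = C1 + sqrt(2)*a*log(a*k) - sqrt(2)*a + exp(-3*a)


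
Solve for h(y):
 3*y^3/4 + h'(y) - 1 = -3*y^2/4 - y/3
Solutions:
 h(y) = C1 - 3*y^4/16 - y^3/4 - y^2/6 + y


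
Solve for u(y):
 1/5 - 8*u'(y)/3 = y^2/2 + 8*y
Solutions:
 u(y) = C1 - y^3/16 - 3*y^2/2 + 3*y/40


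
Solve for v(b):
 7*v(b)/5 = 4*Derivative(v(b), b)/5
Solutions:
 v(b) = C1*exp(7*b/4)


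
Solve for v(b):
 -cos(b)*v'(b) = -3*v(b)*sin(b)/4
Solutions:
 v(b) = C1/cos(b)^(3/4)


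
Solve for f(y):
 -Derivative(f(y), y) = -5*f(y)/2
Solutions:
 f(y) = C1*exp(5*y/2)


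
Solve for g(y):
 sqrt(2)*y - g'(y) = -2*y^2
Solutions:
 g(y) = C1 + 2*y^3/3 + sqrt(2)*y^2/2


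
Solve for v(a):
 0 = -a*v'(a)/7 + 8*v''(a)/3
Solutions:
 v(a) = C1 + C2*erfi(sqrt(21)*a/28)


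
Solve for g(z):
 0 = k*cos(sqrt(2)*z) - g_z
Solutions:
 g(z) = C1 + sqrt(2)*k*sin(sqrt(2)*z)/2


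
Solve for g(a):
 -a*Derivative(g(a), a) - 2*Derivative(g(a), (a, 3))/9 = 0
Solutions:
 g(a) = C1 + Integral(C2*airyai(-6^(2/3)*a/2) + C3*airybi(-6^(2/3)*a/2), a)


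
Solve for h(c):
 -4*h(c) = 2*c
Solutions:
 h(c) = -c/2


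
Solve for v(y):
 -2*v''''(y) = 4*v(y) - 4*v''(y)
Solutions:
 v(y) = (C1*sin(2^(1/4)*y*sqrt(2 - sqrt(2))/2) + C2*cos(2^(1/4)*y*sqrt(2 - sqrt(2))/2))*exp(-2^(1/4)*y*sqrt(sqrt(2) + 2)/2) + (C3*sin(2^(1/4)*y*sqrt(2 - sqrt(2))/2) + C4*cos(2^(1/4)*y*sqrt(2 - sqrt(2))/2))*exp(2^(1/4)*y*sqrt(sqrt(2) + 2)/2)


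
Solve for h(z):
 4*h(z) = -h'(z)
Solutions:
 h(z) = C1*exp(-4*z)


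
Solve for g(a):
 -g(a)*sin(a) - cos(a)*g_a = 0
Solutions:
 g(a) = C1*cos(a)


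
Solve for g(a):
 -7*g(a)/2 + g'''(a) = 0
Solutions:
 g(a) = C3*exp(2^(2/3)*7^(1/3)*a/2) + (C1*sin(2^(2/3)*sqrt(3)*7^(1/3)*a/4) + C2*cos(2^(2/3)*sqrt(3)*7^(1/3)*a/4))*exp(-2^(2/3)*7^(1/3)*a/4)


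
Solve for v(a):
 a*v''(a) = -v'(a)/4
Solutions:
 v(a) = C1 + C2*a^(3/4)


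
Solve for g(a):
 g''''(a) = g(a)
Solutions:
 g(a) = C1*exp(-a) + C2*exp(a) + C3*sin(a) + C4*cos(a)


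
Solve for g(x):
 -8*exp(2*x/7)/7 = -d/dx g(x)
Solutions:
 g(x) = C1 + 4*exp(2*x/7)


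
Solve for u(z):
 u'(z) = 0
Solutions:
 u(z) = C1


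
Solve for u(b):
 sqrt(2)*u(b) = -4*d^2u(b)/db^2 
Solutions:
 u(b) = C1*sin(2^(1/4)*b/2) + C2*cos(2^(1/4)*b/2)


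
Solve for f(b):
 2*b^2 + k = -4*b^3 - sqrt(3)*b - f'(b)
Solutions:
 f(b) = C1 - b^4 - 2*b^3/3 - sqrt(3)*b^2/2 - b*k


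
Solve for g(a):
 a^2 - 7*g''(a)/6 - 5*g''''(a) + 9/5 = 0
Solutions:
 g(a) = C1 + C2*a + C3*sin(sqrt(210)*a/30) + C4*cos(sqrt(210)*a/30) + a^4/14 - 711*a^2/245


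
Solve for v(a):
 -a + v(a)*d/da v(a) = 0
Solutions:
 v(a) = -sqrt(C1 + a^2)
 v(a) = sqrt(C1 + a^2)


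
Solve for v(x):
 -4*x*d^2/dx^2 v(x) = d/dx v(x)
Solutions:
 v(x) = C1 + C2*x^(3/4)


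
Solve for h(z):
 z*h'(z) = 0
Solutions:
 h(z) = C1


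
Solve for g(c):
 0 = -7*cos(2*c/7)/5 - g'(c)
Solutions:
 g(c) = C1 - 49*sin(2*c/7)/10


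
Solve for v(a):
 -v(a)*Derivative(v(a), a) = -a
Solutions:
 v(a) = -sqrt(C1 + a^2)
 v(a) = sqrt(C1 + a^2)


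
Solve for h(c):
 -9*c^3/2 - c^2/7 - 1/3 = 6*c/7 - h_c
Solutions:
 h(c) = C1 + 9*c^4/8 + c^3/21 + 3*c^2/7 + c/3


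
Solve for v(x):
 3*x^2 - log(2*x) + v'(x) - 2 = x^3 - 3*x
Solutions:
 v(x) = C1 + x^4/4 - x^3 - 3*x^2/2 + x*log(x) + x*log(2) + x


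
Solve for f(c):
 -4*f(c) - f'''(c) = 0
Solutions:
 f(c) = C3*exp(-2^(2/3)*c) + (C1*sin(2^(2/3)*sqrt(3)*c/2) + C2*cos(2^(2/3)*sqrt(3)*c/2))*exp(2^(2/3)*c/2)


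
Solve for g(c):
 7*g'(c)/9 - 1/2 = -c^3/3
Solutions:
 g(c) = C1 - 3*c^4/28 + 9*c/14


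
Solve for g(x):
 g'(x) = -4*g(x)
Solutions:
 g(x) = C1*exp(-4*x)


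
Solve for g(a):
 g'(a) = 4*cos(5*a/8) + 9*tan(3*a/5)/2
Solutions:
 g(a) = C1 - 15*log(cos(3*a/5))/2 + 32*sin(5*a/8)/5


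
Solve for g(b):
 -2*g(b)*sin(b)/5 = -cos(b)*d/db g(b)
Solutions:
 g(b) = C1/cos(b)^(2/5)


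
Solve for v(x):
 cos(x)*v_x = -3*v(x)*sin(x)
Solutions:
 v(x) = C1*cos(x)^3


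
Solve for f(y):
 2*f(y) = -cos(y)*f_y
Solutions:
 f(y) = C1*(sin(y) - 1)/(sin(y) + 1)


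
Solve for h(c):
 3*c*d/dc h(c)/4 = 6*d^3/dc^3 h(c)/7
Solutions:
 h(c) = C1 + Integral(C2*airyai(7^(1/3)*c/2) + C3*airybi(7^(1/3)*c/2), c)


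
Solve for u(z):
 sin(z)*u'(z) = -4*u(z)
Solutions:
 u(z) = C1*(cos(z)^2 + 2*cos(z) + 1)/(cos(z)^2 - 2*cos(z) + 1)


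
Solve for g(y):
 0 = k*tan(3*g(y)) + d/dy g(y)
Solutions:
 g(y) = -asin(C1*exp(-3*k*y))/3 + pi/3
 g(y) = asin(C1*exp(-3*k*y))/3


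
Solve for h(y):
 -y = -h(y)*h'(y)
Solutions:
 h(y) = -sqrt(C1 + y^2)
 h(y) = sqrt(C1 + y^2)


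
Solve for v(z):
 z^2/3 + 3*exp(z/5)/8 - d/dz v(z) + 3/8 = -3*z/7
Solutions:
 v(z) = C1 + z^3/9 + 3*z^2/14 + 3*z/8 + 15*exp(z/5)/8


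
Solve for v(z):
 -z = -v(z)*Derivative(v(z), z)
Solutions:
 v(z) = -sqrt(C1 + z^2)
 v(z) = sqrt(C1 + z^2)


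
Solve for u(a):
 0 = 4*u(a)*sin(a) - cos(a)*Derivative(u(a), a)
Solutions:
 u(a) = C1/cos(a)^4


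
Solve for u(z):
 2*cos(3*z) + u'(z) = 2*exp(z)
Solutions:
 u(z) = C1 + 2*exp(z) - 2*sin(3*z)/3


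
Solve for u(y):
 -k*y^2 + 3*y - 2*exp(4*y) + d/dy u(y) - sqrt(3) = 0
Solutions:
 u(y) = C1 + k*y^3/3 - 3*y^2/2 + sqrt(3)*y + exp(4*y)/2


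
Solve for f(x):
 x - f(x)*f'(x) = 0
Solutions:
 f(x) = -sqrt(C1 + x^2)
 f(x) = sqrt(C1 + x^2)


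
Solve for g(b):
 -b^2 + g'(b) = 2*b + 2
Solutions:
 g(b) = C1 + b^3/3 + b^2 + 2*b


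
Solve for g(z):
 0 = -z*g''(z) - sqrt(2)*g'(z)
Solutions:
 g(z) = C1 + C2*z^(1 - sqrt(2))


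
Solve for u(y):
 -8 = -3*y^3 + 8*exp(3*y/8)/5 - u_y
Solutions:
 u(y) = C1 - 3*y^4/4 + 8*y + 64*exp(3*y/8)/15


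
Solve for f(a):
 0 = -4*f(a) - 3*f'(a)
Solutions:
 f(a) = C1*exp(-4*a/3)


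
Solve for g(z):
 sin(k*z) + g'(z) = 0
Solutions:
 g(z) = C1 + cos(k*z)/k


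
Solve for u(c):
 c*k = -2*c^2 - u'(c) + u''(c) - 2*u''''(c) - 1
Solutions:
 u(c) = C1 + C4*exp(-c) - 2*c^3/3 - c^2*k/2 - 2*c^2 - c*k - 5*c + (C2*sin(c/2) + C3*cos(c/2))*exp(c/2)


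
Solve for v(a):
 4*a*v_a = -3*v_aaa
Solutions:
 v(a) = C1 + Integral(C2*airyai(-6^(2/3)*a/3) + C3*airybi(-6^(2/3)*a/3), a)


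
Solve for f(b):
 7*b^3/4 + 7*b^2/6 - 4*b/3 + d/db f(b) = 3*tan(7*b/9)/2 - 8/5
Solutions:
 f(b) = C1 - 7*b^4/16 - 7*b^3/18 + 2*b^2/3 - 8*b/5 - 27*log(cos(7*b/9))/14


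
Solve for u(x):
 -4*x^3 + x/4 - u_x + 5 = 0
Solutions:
 u(x) = C1 - x^4 + x^2/8 + 5*x


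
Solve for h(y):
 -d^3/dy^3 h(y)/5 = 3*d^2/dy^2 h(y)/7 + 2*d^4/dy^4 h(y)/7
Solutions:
 h(y) = C1 + C2*y + (C3*sin(sqrt(551)*y/20) + C4*cos(sqrt(551)*y/20))*exp(-7*y/20)


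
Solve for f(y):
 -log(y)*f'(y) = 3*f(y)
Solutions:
 f(y) = C1*exp(-3*li(y))


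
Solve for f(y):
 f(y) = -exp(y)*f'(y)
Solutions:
 f(y) = C1*exp(exp(-y))


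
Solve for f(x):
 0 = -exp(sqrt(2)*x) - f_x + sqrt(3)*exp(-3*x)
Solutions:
 f(x) = C1 - sqrt(2)*exp(sqrt(2)*x)/2 - sqrt(3)*exp(-3*x)/3


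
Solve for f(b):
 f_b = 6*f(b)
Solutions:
 f(b) = C1*exp(6*b)


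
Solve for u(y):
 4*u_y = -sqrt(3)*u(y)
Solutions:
 u(y) = C1*exp(-sqrt(3)*y/4)


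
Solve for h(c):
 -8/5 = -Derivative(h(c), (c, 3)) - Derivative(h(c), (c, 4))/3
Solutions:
 h(c) = C1 + C2*c + C3*c^2 + C4*exp(-3*c) + 4*c^3/15


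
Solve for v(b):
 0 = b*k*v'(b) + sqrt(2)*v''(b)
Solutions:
 v(b) = Piecewise((-2^(3/4)*sqrt(pi)*C1*erf(2^(1/4)*b*sqrt(k)/2)/(2*sqrt(k)) - C2, (k > 0) | (k < 0)), (-C1*b - C2, True))


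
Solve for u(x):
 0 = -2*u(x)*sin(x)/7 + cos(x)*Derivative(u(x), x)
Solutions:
 u(x) = C1/cos(x)^(2/7)


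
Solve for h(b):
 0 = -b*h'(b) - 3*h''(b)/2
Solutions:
 h(b) = C1 + C2*erf(sqrt(3)*b/3)


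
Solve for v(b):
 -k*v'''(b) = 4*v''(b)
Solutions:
 v(b) = C1 + C2*b + C3*exp(-4*b/k)


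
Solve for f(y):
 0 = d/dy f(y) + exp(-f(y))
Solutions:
 f(y) = log(C1 - y)


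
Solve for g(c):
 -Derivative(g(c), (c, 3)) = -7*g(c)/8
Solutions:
 g(c) = C3*exp(7^(1/3)*c/2) + (C1*sin(sqrt(3)*7^(1/3)*c/4) + C2*cos(sqrt(3)*7^(1/3)*c/4))*exp(-7^(1/3)*c/4)


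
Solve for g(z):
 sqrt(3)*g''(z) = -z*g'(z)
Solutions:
 g(z) = C1 + C2*erf(sqrt(2)*3^(3/4)*z/6)


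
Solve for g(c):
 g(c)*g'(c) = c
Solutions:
 g(c) = -sqrt(C1 + c^2)
 g(c) = sqrt(C1 + c^2)


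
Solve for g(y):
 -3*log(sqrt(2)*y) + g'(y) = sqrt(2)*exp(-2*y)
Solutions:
 g(y) = C1 + 3*y*log(y) + y*(-3 + 3*log(2)/2) - sqrt(2)*exp(-2*y)/2


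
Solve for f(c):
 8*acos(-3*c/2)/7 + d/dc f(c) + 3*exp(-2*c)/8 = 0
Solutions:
 f(c) = C1 - 8*c*acos(-3*c/2)/7 - 8*sqrt(4 - 9*c^2)/21 + 3*exp(-2*c)/16


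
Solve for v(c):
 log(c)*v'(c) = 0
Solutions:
 v(c) = C1


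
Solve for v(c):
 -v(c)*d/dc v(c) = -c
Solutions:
 v(c) = -sqrt(C1 + c^2)
 v(c) = sqrt(C1 + c^2)


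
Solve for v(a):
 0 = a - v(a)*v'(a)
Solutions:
 v(a) = -sqrt(C1 + a^2)
 v(a) = sqrt(C1 + a^2)


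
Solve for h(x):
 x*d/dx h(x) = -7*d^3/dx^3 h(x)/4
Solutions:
 h(x) = C1 + Integral(C2*airyai(-14^(2/3)*x/7) + C3*airybi(-14^(2/3)*x/7), x)


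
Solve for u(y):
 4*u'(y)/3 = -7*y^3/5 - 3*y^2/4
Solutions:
 u(y) = C1 - 21*y^4/80 - 3*y^3/16


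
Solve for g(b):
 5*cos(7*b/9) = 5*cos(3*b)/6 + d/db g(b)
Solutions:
 g(b) = C1 + 45*sin(7*b/9)/7 - 5*sin(3*b)/18


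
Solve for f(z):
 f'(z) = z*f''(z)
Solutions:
 f(z) = C1 + C2*z^2


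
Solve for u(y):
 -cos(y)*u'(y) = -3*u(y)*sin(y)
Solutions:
 u(y) = C1/cos(y)^3


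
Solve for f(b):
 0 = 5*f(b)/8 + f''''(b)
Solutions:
 f(b) = (C1*sin(2^(3/4)*5^(1/4)*b/4) + C2*cos(2^(3/4)*5^(1/4)*b/4))*exp(-2^(3/4)*5^(1/4)*b/4) + (C3*sin(2^(3/4)*5^(1/4)*b/4) + C4*cos(2^(3/4)*5^(1/4)*b/4))*exp(2^(3/4)*5^(1/4)*b/4)


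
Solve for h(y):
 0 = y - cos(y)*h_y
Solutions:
 h(y) = C1 + Integral(y/cos(y), y)


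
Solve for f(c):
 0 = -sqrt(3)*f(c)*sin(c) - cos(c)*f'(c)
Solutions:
 f(c) = C1*cos(c)^(sqrt(3))


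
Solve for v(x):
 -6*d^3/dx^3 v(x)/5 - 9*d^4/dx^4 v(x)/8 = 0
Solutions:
 v(x) = C1 + C2*x + C3*x^2 + C4*exp(-16*x/15)


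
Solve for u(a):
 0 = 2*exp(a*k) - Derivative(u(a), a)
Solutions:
 u(a) = C1 + 2*exp(a*k)/k


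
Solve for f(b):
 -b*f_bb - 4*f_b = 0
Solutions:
 f(b) = C1 + C2/b^3


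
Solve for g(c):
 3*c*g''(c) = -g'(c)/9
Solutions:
 g(c) = C1 + C2*c^(26/27)


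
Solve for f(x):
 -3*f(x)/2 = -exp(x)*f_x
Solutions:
 f(x) = C1*exp(-3*exp(-x)/2)
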